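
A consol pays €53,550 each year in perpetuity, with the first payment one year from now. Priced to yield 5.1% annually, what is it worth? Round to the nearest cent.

€1,050,000.00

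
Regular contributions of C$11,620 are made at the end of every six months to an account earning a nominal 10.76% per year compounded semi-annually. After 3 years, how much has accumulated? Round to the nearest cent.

Periodic rate i = 0.1076/2 = 0.0538; n = 3 × 2 = 6 periods.
FV = 11620 × [(1+0.0538)^6 − 1] / 0.0538 = 11620 × 6.867275 = 79,797.7393

C$79,797.74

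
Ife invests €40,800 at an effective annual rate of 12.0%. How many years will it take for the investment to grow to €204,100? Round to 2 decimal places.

14.21 years

(1+i)^n = 204100/40800 = 5.00245, so n = ln 5.00245 / ln 1.12 = 14.2058 years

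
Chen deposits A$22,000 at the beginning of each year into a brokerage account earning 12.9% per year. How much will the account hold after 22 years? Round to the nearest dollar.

A$2,585,850

FV = PMT · [(1+i)^n − 1] / i × (1+i) = 22000 · 117.538641 = 2,585,850.1000
(Beginning-of-period payments → annuity-due factor ×(1+i).)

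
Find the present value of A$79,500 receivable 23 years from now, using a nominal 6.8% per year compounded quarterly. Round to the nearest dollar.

A$16,859

With 4 periods per year: i = 0.017, n = 92.
PV = FV·(1+i)^(−n) = 79,500 × 0.212067 = 16,859.2969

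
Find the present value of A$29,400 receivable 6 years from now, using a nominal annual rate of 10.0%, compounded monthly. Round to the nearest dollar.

A$16,175

i = 0.1/12 = 0.00833333 per month; n = 6·12 = 72.
PV = 29,400 / (1 + 0.00833333)^72 = 29,400 / 1.817594 = 16,175.2270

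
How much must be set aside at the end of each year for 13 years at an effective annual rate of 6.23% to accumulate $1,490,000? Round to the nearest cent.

FV-annuity factor = 19.163443; PMT = 1.49e+06 / 19.163443 = 77,752.2092

$77,752.21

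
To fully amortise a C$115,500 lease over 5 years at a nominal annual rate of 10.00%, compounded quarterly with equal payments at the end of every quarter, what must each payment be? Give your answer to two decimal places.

C$7,408.99

Periodic rate i = 0.1/4 = 0.025; n = 5 × 4 = 20 periods.
Annuity-PV factor = 15.589162; PMT = 115500 / 15.589162 = 7,408.9934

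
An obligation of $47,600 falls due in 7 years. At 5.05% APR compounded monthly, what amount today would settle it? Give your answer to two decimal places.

With 12 periods per year: i = 0.00420833, n = 84.
PV = FV·(1+i)^(−n) = 47,600 × 0.702747 = 33,450.7599

$33,450.76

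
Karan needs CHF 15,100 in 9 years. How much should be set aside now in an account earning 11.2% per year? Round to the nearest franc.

Discount factor = (1+0.112)^(−9) = 0.384642; PV = 15,100 × 0.384642 = 5,808.0970

CHF 5,808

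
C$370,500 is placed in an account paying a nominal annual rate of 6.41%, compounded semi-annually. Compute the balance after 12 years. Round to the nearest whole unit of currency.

C$789,962

i = 0.0641/2 = 0.03205 per half-year; n = 12·2 = 24.
FV = PV·(1+i)^n = 370,500 × 2.132150 = 789,961.5052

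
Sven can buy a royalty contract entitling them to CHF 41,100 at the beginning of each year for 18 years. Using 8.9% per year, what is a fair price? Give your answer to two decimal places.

CHF 394,510.59

Annuity factor a(18|0.089) × (1+i) = 9.598798; PV = 41100 × 9.598798 = 394,510.5872
(Beginning-of-period payments → annuity-due factor ×(1+i).)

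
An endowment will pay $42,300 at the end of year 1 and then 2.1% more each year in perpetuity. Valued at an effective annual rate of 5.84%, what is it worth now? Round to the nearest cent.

PV = PMT / (i − g) = 42300 / (0.0584 − 0.021) = 42300 / 0.037400 = 1,131,016.0428

$1,131,016.04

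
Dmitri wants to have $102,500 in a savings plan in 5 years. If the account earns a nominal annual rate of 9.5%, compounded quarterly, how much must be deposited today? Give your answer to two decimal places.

i = 0.095/4 = 0.02375 per quarter; n = 5·4 = 20.
PV = FV·(1+i)^(−n) = 102,500 × 0.625348 = 64,098.1611

$64,098.16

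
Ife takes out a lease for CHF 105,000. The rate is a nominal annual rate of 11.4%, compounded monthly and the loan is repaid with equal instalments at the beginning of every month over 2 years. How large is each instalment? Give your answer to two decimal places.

CHF 4,867.11

i = 0.114/12 = 0.0095 per month; n = 2·12 = 24.
PMT = 105000 / ( [1 − (1+0.0095)^(−24)] / 0.0095 × (1+i) ) = 105000 / 21.573387 = 4,867.1078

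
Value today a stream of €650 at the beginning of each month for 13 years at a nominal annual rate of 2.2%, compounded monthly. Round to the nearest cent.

Periodic rate i = 0.022/12 = 0.00183333; n = 13 × 12 = 156 periods.
PV = 650 × [1 − (1+0.00183333)^(−156)] / 0.00183333 × (1+i) = 650 × 135.816164 = 88,280.5065
Payments are at the start of each period, so multiply by (1+i).

€88,280.51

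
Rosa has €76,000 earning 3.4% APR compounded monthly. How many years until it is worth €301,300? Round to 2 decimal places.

40.57 years

Periodic rate i = 0.034/12 = 0.00283333.
n = ln(301300/76000) / ln(1+0.00283333) = ln(3.96447) / 0.002829 = 486.8200 months
= 486.8200/12 years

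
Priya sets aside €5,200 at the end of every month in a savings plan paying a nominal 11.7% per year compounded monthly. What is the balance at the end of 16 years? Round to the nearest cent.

i = 0.117/12 = 0.00975 per month; n = 16·12 = 192.
FV = 5200 × [(1+0.00975)^192 − 1] / 0.00975 = 5200 × 558.215849 = 2,902,722.4164

€2,902,722.42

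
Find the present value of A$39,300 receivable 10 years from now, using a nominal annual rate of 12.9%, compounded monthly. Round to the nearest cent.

Periodic rate i = 0.129/12 = 0.01075; n = 10 × 12 = 120 periods.
PV = FV·(1+i)^(−n) = 39,300 × 0.277172 = 10,892.8757

A$10,892.88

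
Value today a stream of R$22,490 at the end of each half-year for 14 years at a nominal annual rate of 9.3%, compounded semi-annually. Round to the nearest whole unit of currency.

R$348,188

i = 0.093/2 = 0.0465 per half-year; n = 14·2 = 28.
PV = 22490 × [1 − (1+0.0465)^(−28)] / 0.0465 = 22490 × 15.481882 = 348,187.5183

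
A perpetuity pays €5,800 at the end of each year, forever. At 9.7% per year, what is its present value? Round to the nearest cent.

PV = C/r = 5800/0.097 = 59,793.8144

€59,793.81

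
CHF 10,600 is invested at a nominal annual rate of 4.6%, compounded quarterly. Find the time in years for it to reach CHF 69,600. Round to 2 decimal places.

Periodic rate i = 0.046/4 = 0.0115.
(1+i)^n = 69600/10600 = 6.56604, so n = ln 6.56604 / ln 1.0115 = 164.5836 quarters
= 164.5836/4 years

41.15 years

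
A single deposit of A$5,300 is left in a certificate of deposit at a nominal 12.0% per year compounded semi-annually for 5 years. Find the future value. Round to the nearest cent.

A$9,491.49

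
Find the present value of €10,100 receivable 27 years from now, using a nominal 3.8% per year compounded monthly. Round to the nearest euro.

i = 0.038/12 = 0.00316667 per month; n = 27·12 = 324.
PV = 10,100 / (1 + 0.00316667)^324 = 10,100 / 2.785365 = 3,626.0957

€3,626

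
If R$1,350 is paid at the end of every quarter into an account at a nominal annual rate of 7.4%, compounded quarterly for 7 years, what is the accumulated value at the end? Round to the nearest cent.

i = 0.074/4 = 0.0185 per quarter; n = 7·4 = 28.
FV = 1350 × [(1+0.0185)^28 − 1] / 0.0185 = 1350 × 36.256229 = 48,945.9096

R$48,945.91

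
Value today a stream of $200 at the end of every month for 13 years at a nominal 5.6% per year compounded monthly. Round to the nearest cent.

$22,127.48

With 12 periods per year: i = 0.00466667, n = 156.
Annuity factor a(156|0.00466667) = 110.637393; PV = 200 × 110.637393 = 22,127.4787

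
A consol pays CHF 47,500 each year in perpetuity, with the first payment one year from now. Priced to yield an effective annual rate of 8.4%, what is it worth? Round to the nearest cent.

PV = PMT / i = 47500 / 0.084 = 565,476.1905

CHF 565,476.19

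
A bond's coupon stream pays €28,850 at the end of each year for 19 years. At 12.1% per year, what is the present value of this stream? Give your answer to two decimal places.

€211,211.90

Annuity factor a(19|0.121) = 7.321036; PV = 28850 × 7.321036 = 211,211.9026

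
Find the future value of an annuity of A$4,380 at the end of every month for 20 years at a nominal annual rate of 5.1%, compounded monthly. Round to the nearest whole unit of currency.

Periodic rate i = 0.051/12 = 0.00425; n = 20 × 12 = 240 periods.
Accumulation factor s(240|0.00425) = 415.813486; FV = 4380 × 415.813486 = 1,821,263.0671

A$1,821,263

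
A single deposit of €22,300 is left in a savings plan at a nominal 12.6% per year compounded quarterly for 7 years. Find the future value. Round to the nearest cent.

€53,142.67

With 4 periods per year: i = 0.0315, n = 28.
22,300 × (1+0.0315)^28 = 22,300 × 2.383079 = 53,142.6697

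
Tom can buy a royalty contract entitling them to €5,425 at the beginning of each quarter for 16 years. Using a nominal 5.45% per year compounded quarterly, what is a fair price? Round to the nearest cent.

€233,846.90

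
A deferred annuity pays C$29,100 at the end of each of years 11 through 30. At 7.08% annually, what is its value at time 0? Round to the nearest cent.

PV at t=10 (ordinary 20-year annuity): 29100 × a(20|0.0708) = 29100 × 10.528461 = 306,378.2141
Discount back 10 years: 306,378.2141 × (1+0.0708)^(−10) = 306,378.2141 × 0.504564 = 154,587.4578

C$154,587.46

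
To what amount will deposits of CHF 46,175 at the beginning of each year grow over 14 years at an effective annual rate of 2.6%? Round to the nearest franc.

FV = PMT · [(1+i)^n − 1] / i × (1+i) = 46175 · 17.063005 = 787,884.2580
(Beginning-of-period payments → annuity-due factor ×(1+i).)

CHF 787,884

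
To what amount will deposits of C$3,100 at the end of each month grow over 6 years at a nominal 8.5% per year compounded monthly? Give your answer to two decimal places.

C$289,853.68

i = 0.085/12 = 0.00708333 per month; n = 6·12 = 72.
FV = 3100 × [(1+0.00708333)^72 − 1] / 0.00708333 = 3100 × 93.501188 = 289,853.6826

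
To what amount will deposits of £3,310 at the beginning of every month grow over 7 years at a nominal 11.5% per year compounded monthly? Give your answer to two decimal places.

£428,254.04

Periodic rate i = 0.115/12 = 0.00958333; n = 7 × 12 = 84 periods.
FV = PMT · [(1+i)^n − 1] / i × (1+i) = 3310 · 129.381884 = 428,254.0352
Payments are at the start of each period, so multiply by (1+i).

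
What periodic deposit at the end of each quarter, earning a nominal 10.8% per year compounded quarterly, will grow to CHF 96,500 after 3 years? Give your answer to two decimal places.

With 4 periods per year: i = 0.027, n = 12.
FV-annuity factor = 13.952558; PMT = 96500 / 13.952558 = 6,916.2947

CHF 6,916.29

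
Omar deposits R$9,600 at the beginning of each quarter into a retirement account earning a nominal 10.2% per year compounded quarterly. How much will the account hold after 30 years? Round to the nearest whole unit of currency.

R$7,537,966

With 4 periods per year: i = 0.0255, n = 120.
FV = 9600 × [(1+0.0255)^120 − 1] / 0.0255 × (1+i) = 9600 × 785.204810 = 7,537,966.1764
Payments are at the start of each period, so multiply by (1+i).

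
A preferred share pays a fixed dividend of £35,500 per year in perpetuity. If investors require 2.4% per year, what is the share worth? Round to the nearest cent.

PV = PMT / i = 35500 / 0.024 = 1,479,166.6667

£1,479,166.67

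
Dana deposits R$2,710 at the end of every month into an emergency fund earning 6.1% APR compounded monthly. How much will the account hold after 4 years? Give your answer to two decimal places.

R$146,902.81

With 12 periods per year: i = 0.00508333, n = 48.
FV = 2710 × [(1+0.00508333)^48 − 1] / 0.00508333 = 2710 × 54.207679 = 146,902.8094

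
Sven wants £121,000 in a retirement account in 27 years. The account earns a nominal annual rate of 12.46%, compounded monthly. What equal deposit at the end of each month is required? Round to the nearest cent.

i = 0.1246/12 = 0.0103833 per month; n = 27·12 = 324.
FV-annuity factor = 2640.116493; PMT = 121000 / 2640.116493 = 45.8313

£45.83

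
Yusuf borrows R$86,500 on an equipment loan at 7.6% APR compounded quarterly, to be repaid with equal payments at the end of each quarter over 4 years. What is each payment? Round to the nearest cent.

R$6,320.38

i = 0.076/4 = 0.019 per quarter; n = 4·4 = 16.
Annuity-PV factor = 13.685884; PMT = 86500 / 13.685884 = 6,320.3808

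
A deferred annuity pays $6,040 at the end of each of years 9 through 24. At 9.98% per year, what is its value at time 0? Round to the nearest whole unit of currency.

PV at t=8 (ordinary 16-year annuity): 6040 × a(16|0.0998) = 6040 × 7.833034 = 47,311.5247
PV₀ = 47,311.5247 / (1+0.0998)^8 = 47,311.5247 / 2.140473 = 22,103.3052

$22,103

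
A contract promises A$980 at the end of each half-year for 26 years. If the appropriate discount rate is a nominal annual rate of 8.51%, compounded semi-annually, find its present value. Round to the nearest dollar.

Periodic rate i = 0.0851/2 = 0.04255; n = 26 × 2 = 52 periods.
Annuity factor a(52|0.04255) = 20.809843; PV = 980 × 20.809843 = 20,393.6466

A$20,394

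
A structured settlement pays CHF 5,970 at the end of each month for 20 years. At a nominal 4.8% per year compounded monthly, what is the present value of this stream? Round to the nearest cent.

CHF 919,937.02

With 12 periods per year: i = 0.004, n = 240.
PV = PMT · [1 − (1+i)^(−n)] / i = 5970 · 154.093303 = 919,937.0186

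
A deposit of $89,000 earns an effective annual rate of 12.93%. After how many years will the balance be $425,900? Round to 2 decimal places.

(1+i)^n = 425900/89000 = 4.78539, so n = ln 4.78539 / ln 1.1293 = 12.8750 years

12.87 years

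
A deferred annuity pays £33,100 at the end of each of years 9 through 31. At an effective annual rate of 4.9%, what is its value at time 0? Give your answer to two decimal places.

£307,392.87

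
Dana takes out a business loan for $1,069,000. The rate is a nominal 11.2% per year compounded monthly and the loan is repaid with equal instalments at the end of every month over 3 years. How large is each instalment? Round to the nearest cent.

i = 0.112/12 = 0.00933333 per month; n = 3·12 = 36.
Annuity-PV factor = 30.456688; PMT = 1.069e+06 / 30.456688 = 35,099.0233

$35,099.02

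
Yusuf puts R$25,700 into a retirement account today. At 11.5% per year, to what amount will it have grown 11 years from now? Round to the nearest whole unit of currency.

FV = PV·(1+i)^n = 25,700 × 3.311491 = 85,105.3113

R$85,105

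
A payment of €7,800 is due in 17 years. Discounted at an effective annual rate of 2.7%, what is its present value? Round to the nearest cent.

€4,959.03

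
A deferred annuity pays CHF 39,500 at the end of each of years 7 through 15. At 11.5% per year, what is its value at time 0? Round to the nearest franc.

CHF 111,643

PV at t=6 (ordinary 9-year annuity): 39500 × a(9|0.115) = 39500 × 5.431064 = 214,527.0428
Discount back 6 years: 214,527.0428 × (1+0.115)^(−6) = 214,527.0428 × 0.520416 = 111,643.3454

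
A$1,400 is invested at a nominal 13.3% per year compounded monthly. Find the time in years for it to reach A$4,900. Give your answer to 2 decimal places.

Periodic rate i = 0.133/12 = 0.0110833.
(1+i)^n = 4900/1400 = 3.50000, so n = ln 3.50000 / ln 1.01108 = 113.6565 months
= 113.6565/12 years

9.47 years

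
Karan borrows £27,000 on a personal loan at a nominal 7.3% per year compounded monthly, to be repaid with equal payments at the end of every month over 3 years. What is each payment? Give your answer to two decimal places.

£837.39

Periodic rate i = 0.073/12 = 0.00608333; n = 3 × 12 = 36 periods.
Annuity-PV factor = 32.243039; PMT = 27000 / 32.243039 = 837.3901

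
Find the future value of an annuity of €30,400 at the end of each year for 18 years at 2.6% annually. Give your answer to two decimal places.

€686,661.36

Accumulation factor s(18|0.026) = 22.587545; FV = 30400 × 22.587545 = 686,661.3585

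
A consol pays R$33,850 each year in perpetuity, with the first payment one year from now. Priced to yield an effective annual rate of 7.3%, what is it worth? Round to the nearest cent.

PV = C/r = 33850/0.073 = 463,698.6301

R$463,698.63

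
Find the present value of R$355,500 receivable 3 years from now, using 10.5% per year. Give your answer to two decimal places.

PV = 355,500 / (1 + 0.105)^3 = 355,500 / 1.349233 = 263,483.1040

R$263,483.10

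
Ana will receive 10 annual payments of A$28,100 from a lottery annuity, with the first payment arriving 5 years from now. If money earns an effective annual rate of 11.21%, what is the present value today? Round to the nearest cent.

PV at t=4 (ordinary 10-year annuity): 28100 × a(10|0.1121) = 28100 × 5.837731 = 164,040.2452
Discount back 4 years: 164,040.2452 × (1+0.1121)^(−4) = 164,040.2452 × 0.653769 = 107,244.5045

A$107,244.50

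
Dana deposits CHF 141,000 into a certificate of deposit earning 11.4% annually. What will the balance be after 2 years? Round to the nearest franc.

141,000 × (1+0.114)^2 = 141,000 × 1.240996 = 174,980.4360

CHF 174,980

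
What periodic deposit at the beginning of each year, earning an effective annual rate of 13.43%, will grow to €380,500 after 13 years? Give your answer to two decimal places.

PMT = 380500 / ( [(1+0.1343)^13 − 1] / 0.1343 × (1+i) ) = 380500 / 35.016517 = 10,866.3006

€10,866.30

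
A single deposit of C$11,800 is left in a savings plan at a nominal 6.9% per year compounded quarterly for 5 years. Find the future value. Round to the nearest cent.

C$16,612.54

With 4 periods per year: i = 0.01725, n = 20.
FV = PV·(1+i)^n = 11,800 × 1.407842 = 16,612.5376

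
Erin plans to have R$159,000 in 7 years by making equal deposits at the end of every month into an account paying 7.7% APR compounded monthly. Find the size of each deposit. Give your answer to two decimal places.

R$1,434.26

With 12 periods per year: i = 0.00641667, n = 84.
PMT = 159000 / ( [(1+0.00641667)^84 − 1] / 0.00641667 ) = 159000 / 110.858550 = 1,434.2601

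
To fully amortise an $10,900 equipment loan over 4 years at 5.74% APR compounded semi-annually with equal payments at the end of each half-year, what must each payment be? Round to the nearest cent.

$1,544.27

i = 0.0574/2 = 0.0287 per half-year; n = 4·2 = 8.
PMT = 10900 / ( [1 − (1+0.0287)^(−8)] / 0.0287 ) = 10900 / 7.058347 = 1,544.2708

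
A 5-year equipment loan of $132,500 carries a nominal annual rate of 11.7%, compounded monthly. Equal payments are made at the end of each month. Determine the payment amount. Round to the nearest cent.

$2,927.34

i = 0.117/12 = 0.00975 per month; n = 5·12 = 60.
Annuity-PV factor = 45.262908; PMT = 132500 / 45.262908 = 2,927.3417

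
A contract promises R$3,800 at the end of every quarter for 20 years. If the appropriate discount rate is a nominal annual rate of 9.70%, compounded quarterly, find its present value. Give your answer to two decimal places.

R$133,655.11

Periodic rate i = 0.097/4 = 0.02425; n = 20 × 4 = 80 periods.
PV = 3800 × [1 − (1+0.02425)^(−80)] / 0.02425 = 3800 × 35.172398 = 133,655.1113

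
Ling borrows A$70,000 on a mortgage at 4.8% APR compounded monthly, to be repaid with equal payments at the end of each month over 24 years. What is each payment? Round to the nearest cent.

A$409.79

i = 0.048/12 = 0.004 per month; n = 24·12 = 288.
PMT = 70000 / ( [1 − (1+0.004)^(−288)] / 0.004 ) = 70000 / 170.817225 = 409.7947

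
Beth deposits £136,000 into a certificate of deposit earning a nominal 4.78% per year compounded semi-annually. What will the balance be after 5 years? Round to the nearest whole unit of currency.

£172,232

i = 0.0478/2 = 0.0239 per half-year; n = 5·2 = 10.
136,000 × (1+0.0239)^10 = 136,000 × 1.266413 = 172,232.1958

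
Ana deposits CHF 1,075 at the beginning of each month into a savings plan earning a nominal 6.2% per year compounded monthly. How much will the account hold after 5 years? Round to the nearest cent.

CHF 75,779.07

Periodic rate i = 0.062/12 = 0.00516667; n = 5 × 12 = 60 periods.
FV = PMT · [(1+i)^n − 1] / i × (1+i) = 1075 · 70.492160 = 75,779.0723
(Beginning-of-period payments → annuity-due factor ×(1+i).)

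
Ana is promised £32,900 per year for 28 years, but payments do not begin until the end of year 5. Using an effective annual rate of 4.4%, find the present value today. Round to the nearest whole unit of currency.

£440,914

PV at t=4 (ordinary 28-year annuity): 32900 × a(28|0.044) = 32900 × 15.920624 = 523,788.5180
PV₀ = 523,788.5180 / (1+0.044)^4 = 523,788.5180 / 1.187960 = 440,914.0919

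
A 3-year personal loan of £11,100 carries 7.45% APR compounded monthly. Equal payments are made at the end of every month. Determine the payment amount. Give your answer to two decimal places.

i = 0.0745/12 = 0.00620833 per month; n = 3·12 = 36.
Annuity-PV factor = 32.171658; PMT = 11100 / 32.171658 = 345.0242

£345.02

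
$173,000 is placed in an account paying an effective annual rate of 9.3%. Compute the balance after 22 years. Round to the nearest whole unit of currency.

$1,223,741

173,000 × (1+0.093)^22 = 173,000 × 7.073650 = 1,223,741.4374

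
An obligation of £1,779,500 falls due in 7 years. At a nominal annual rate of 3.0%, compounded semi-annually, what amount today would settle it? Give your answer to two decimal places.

Periodic rate i = 0.03/2 = 0.015; n = 7 × 2 = 14 periods.
Discount factor = (1+0.015)^(−14) = 0.811849; PV = 1,779,500 × 0.811849 = 1,444,685.7893

£1,444,685.79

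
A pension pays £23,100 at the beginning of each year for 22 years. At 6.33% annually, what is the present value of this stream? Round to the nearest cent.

£287,466.38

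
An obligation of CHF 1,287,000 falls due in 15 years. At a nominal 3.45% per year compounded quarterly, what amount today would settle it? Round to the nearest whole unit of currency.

CHF 768,767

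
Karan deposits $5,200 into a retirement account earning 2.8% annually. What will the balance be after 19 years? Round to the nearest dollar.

FV = 5,200 × (1 + 0.028)^19 = 8,787.6454

$8,788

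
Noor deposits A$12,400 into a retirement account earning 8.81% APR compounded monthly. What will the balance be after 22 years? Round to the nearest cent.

With 12 periods per year: i = 0.00734167, n = 264.
12,400 × (1+0.00734167)^264 = 12,400 × 6.897230 = 85,525.6470

A$85,525.65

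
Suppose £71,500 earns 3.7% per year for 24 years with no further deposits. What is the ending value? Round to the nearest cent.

FV = PV·(1+i)^n = 71,500 × 2.391609 = 171,000.0334

£171,000.03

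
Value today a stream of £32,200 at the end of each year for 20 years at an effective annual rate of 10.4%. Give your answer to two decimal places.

£266,815.65

PV = PMT · [1 − (1+i)^(−n)] / i = 32200 · 8.286200 = 266,815.6511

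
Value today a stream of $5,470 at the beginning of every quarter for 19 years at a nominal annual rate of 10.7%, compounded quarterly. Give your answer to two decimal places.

$181,719.53

Periodic rate i = 0.107/4 = 0.02675; n = 19 × 4 = 76 periods.
PV = PMT · [1 − (1+i)^(−n)] / i × (1+i) = 5470 · 33.221120 = 181,719.5260
(Beginning-of-period payments → annuity-due factor ×(1+i).)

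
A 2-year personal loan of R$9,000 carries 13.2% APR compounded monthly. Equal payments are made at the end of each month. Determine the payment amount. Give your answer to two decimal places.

R$428.72

i = 0.132/12 = 0.011 per month; n = 2·12 = 24.
PMT = 9000 / ( [1 − (1+0.011)^(−24)] / 0.011 ) = 9000 / 20.992607 = 428.7224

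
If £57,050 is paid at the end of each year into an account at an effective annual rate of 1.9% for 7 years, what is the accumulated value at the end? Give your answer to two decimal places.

Accumulation factor s(7|0.019) = 7.411878; FV = 57050 × 7.411878 = 422,847.6296

£422,847.63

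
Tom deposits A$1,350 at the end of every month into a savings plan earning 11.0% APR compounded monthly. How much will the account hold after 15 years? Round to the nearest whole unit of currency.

i = 0.11/12 = 0.00916667 per month; n = 15·12 = 180.
FV = PMT · [(1+i)^n − 1] / i = 1350 · 454.689575 = 613,830.9260

A$613,831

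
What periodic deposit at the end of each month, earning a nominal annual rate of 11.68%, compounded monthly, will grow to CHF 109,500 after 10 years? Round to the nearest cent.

CHF 485.02

With 12 periods per year: i = 0.00973333, n = 120.
FV-annuity factor = 225.764995; PMT = 109500 / 225.764995 = 485.0176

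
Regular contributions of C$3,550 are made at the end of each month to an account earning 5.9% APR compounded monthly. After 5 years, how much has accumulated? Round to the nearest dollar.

C$247,048

i = 0.059/12 = 0.00491667 per month; n = 5·12 = 60.
FV = PMT · [(1+i)^n − 1] / i = 3550 · 69.591019 = 247,048.1179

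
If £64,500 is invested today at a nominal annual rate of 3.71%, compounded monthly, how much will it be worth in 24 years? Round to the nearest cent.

£156,913.02

Periodic rate i = 0.0371/12 = 0.00309167; n = 24 × 12 = 288 periods.
FV = 64,500 × (1 + 0.00309167)^288 = 156,913.0208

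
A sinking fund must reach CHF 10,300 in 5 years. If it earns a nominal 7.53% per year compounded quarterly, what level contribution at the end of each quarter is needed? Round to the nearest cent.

CHF 428.90

Periodic rate i = 0.0753/4 = 0.018825; n = 5 × 4 = 20 periods.
PMT = 10300 / ( [(1+0.018825)^20 − 1] / 0.018825 ) = 10300 / 24.015108 = 428.8967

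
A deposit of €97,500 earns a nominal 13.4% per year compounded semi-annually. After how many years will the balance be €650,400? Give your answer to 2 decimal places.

14.63 years

Periodic rate i = 0.134/2 = 0.067.
n = ln(650400/97500) / ln(1+0.067) = ln(6.67077) / 0.064851 = 29.2630 half-years
= 29.2630/2 years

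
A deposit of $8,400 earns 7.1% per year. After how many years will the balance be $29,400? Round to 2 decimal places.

18.26 years

(1+i)^n = 29400/8400 = 3.50000, so n = ln 3.50000 / ln 1.071 = 18.2638 years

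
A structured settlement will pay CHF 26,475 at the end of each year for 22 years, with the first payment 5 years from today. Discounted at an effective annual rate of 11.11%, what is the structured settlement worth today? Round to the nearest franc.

CHF 140,953

PV at t=4 (ordinary 22-year annuity): 26475 × a(22|0.1111) = 26475 × 8.114323 = 214,826.6912
PV₀ = 214,826.6912 / (1+0.1111)^4 = 214,826.6912 / 1.524097 = 140,953.4301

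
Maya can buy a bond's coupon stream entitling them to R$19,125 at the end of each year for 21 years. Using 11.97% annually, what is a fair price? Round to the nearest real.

PV = 19125 × [1 − (1+0.1197)^(−21)] / 0.1197 = 19125 × 7.576593 = 144,902.3445

R$144,902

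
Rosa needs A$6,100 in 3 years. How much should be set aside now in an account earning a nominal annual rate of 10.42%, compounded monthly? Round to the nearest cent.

A$4,468.43

With 12 periods per year: i = 0.00868333, n = 36.
PV = FV·(1+i)^(−n) = 6,100 × 0.732530 = 4,468.4347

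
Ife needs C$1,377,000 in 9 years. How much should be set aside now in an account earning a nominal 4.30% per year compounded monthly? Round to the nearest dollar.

i = 0.043/12 = 0.00358333 per month; n = 9·12 = 108.
Discount factor = (1+0.00358333)^(−108) = 0.679561; PV = 1,377,000 × 0.679561 = 935,755.4975

C$935,755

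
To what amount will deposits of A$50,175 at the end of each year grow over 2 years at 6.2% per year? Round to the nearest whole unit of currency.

FV = 50175 × [(1+0.062)^2 − 1] / 0.062 = 50175 × 2.062000 = 103,460.8500

A$103,461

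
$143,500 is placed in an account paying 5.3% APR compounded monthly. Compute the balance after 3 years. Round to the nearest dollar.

$168,172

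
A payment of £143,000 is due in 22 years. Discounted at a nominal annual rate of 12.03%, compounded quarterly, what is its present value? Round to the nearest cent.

Periodic rate i = 0.1203/4 = 0.030075; n = 22 × 4 = 88 periods.
Discount factor = (1+0.030075)^(−88) = 0.073713; PV = 143,000 × 0.073713 = 10,540.8955

£10,540.90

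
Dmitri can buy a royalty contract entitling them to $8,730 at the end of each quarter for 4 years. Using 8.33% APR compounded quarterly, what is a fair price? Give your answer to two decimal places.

i = 0.0833/4 = 0.020825 per quarter; n = 4·4 = 16.
PV = PMT · [1 − (1+i)^(−n)] / i = 8730 · 13.489394 = 117,762.4118

$117,762.41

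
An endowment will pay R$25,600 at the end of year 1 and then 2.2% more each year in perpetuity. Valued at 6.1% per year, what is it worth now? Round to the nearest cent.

PV = D₁/(r − g) = 25600/(0.061 − 0.022) = 656,410.2564

R$656,410.26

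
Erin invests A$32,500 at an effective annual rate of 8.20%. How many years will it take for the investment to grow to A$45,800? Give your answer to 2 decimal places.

(1+i)^n = 45800/32500 = 1.40923, so n = ln 1.40923 / ln 1.082 = 4.3527 years

4.35 years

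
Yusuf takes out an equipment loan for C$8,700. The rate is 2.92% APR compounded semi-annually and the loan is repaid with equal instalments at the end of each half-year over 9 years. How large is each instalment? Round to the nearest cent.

C$553.12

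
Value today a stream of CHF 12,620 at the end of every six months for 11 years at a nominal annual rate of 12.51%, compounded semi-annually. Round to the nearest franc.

i = 0.1251/2 = 0.06255 per half-year; n = 11·2 = 22.
PV = PMT · [1 − (1+i)^(−n)] / i = 12620 · 11.779107 = 148,652.3258

CHF 148,652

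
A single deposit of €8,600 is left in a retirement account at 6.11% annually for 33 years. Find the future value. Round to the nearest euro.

8,600 × (1+0.0611)^33 = 8,600 × 7.078779 = 60,877.5030

€60,878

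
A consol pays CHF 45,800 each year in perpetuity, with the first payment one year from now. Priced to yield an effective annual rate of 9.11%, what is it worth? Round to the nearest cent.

CHF 502,744.24

PV = PMT / i = 45800 / 0.0911 = 502,744.2371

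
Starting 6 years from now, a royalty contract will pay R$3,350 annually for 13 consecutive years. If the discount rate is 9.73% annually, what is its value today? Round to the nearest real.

R$15,170

PV at t=5 (ordinary 13-year annuity): 3350 × a(13|0.0973) = 3350 × 7.203822 = 24,132.8049
PV₀ = 24,132.8049 / (1+0.0973)^5 = 24,132.8049 / 1.590841 = 15,169.8367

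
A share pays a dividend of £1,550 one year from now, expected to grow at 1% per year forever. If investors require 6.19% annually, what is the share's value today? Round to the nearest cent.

£29,865.13

PV = D₁/(r − g) = 1550/(0.0619 − 0.01) = 29,865.1252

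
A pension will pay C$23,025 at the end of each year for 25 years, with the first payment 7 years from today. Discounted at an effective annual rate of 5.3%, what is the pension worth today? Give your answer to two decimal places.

Value one period before first payment (t=6): 23025 × [1 − (1+0.053)^(−25)] / 0.053 = 23025 × 13.679747 = 314,976.1685
PV₀ = 314,976.1685 / (1+0.053)^6 = 314,976.1685 / 1.363233 = 231,050.7958

C$231,050.80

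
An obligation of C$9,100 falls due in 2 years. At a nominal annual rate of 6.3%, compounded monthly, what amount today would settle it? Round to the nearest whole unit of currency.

i = 0.063/12 = 0.00525 per month; n = 2·12 = 24.
PV = 9,100 / (1 + 0.00525)^24 = 9,100 / 1.133908 = 8,025.3398

C$8,025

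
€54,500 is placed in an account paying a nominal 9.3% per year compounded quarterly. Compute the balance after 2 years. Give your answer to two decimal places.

€65,501.39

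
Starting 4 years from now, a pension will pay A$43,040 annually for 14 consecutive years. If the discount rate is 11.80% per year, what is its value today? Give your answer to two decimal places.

A$206,252.59

Value one period before first payment (t=3): 43040 × [1 − (1+0.118)^(−14)] / 0.118 = 43040 × 6.696572 = 288,220.4689
Discount back 3 years: 288,220.4689 × (1+0.118)^(−3) = 288,220.4689 × 0.715607 = 206,252.5895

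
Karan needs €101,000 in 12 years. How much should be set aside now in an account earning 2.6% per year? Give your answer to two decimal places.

€74,225.49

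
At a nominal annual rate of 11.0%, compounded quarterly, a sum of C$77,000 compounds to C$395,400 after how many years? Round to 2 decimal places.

15.08 years

Periodic rate i = 0.11/4 = 0.0275.
(1+i)^n = 395400/77000 = 5.13506, so n = ln 5.13506 / ln 1.0275 = 60.3086 quarters
= 60.3086/4 years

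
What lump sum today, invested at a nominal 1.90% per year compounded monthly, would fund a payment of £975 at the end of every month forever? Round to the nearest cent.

£615,789.47

Periodic rate i = 0.019/12 = 0.00158333.
PV = C/r = 975/0.00158333 = 615,789.4737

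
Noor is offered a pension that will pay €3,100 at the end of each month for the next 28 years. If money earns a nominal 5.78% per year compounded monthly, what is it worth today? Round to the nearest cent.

€515,530.74

Periodic rate i = 0.0578/12 = 0.00481667; n = 28 × 12 = 336 periods.
PV = PMT · [1 − (1+i)^(−n)] / i = 3100 · 166.300237 = 515,530.7353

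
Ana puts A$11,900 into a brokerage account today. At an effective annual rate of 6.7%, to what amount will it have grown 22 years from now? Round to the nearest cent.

A$49,563.75

FV = 11,900 × (1 + 0.067)^22 = 49,563.7535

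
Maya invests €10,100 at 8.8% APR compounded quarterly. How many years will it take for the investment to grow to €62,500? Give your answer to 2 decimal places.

20.94 years

Periodic rate i = 0.088/4 = 0.022.
(1+i)^n = 62500/10100 = 6.18812, so n = ln 6.18812 / ln 1.022 = 83.7549 quarters
= 83.7549/4 years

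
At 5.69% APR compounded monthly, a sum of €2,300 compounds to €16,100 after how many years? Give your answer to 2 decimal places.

34.28 years

Periodic rate i = 0.0569/12 = 0.00474167.
n = ln(16100/2300) / ln(1+0.00474167) = ln(7.00000) / 0.004730 = 411.3575 months
= 411.3575/12 years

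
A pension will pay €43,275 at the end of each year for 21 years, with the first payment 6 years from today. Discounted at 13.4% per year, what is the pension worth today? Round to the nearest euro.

Value one period before first payment (t=5): 43275 × [1 − (1+0.134)^(−21)] / 0.134 = 43275 × 6.930553 = 299,919.6598
Discount back 5 years: 299,919.6598 × (1+0.134)^(−5) = 299,919.6598 × 0.533255 = 159,933.5812

€159,934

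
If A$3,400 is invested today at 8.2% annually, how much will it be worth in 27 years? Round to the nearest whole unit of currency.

3,400 × (1+0.082)^27 = 3,400 × 8.397230 = 28,550.5815

A$28,551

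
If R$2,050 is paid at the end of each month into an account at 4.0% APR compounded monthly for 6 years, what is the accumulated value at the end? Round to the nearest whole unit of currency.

With 12 periods per year: i = 0.00333333, n = 72.
FV = PMT · [(1+i)^n − 1] / i = 2050 · 81.222564 = 166,506.2556

R$166,506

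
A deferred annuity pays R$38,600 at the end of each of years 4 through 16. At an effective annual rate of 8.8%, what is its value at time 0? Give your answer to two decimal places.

Value one period before first payment (t=3): 38600 × [1 − (1+0.088)^(−13)] / 0.088 = 38600 × 7.567501 = 292,105.5393
Discount back 3 years: 292,105.5393 × (1+0.088)^(−3) = 292,105.5393 × 0.776450 = 226,805.2518

R$226,805.25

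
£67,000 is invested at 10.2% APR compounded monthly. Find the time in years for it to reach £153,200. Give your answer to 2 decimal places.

8.14 years

Periodic rate i = 0.102/12 = 0.0085.
n = ln(153200/67000) / ln(1+0.0085) = ln(2.28657) / 0.008464 = 97.7131 months
= 97.7131/12 years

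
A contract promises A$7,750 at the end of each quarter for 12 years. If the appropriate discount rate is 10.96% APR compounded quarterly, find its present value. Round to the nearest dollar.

With 4 periods per year: i = 0.0274, n = 48.
Annuity factor a(48|0.0274) = 26.525080; PV = 7750 × 26.525080 = 205,569.3703

A$205,569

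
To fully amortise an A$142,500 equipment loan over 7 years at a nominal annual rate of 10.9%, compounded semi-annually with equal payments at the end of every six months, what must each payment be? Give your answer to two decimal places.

i = 0.109/2 = 0.0545 per half-year; n = 7·2 = 14.
Annuity-PV factor = 9.619889; PMT = 142500 / 9.619889 = 14,813.0613

A$14,813.06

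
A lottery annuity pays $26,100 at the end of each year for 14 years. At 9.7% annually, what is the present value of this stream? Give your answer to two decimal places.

PV = 26100 × [1 − (1+0.097)^(−14)] / 0.097 = 26100 × 7.488717 = 195,455.5257

$195,455.53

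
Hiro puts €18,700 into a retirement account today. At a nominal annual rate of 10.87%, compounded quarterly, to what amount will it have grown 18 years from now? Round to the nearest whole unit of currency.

€128,897

With 4 periods per year: i = 0.027175, n = 72.
FV = PV·(1+i)^n = 18,700 × 6.892864 = 128,896.5637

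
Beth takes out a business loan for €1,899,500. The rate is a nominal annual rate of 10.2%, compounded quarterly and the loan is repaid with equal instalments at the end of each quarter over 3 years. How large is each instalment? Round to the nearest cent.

€185,737.85

With 4 periods per year: i = 0.0255, n = 12.
PMT = 1.8995e+06 / ( [1 − (1+0.0255)^(−12)] / 0.0255 ) = 1.8995e+06 / 10.226779 = 185,737.8531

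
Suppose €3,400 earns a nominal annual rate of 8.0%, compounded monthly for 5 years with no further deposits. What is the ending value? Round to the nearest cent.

€5,065.48

Periodic rate i = 0.08/12 = 0.00666667; n = 5 × 12 = 60 periods.
FV = PV·(1+i)^n = 3,400 × 1.489846 = 5,065.4754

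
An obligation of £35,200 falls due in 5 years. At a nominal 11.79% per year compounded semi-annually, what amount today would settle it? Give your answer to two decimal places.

£19,851.26

With 2 periods per year: i = 0.05895, n = 10.
PV = 35,200 / (1 + 0.05895)^10 = 35,200 / 1.773187 = 19,851.2618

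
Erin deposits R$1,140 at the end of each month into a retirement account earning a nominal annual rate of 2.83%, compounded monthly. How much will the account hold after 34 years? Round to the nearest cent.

R$780,429.56

With 12 periods per year: i = 0.00235833, n = 408.
Accumulation factor s(408|0.00235833) = 684.587334; FV = 1140 × 684.587334 = 780,429.5603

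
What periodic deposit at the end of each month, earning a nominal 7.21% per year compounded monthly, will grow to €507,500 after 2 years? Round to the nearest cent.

€19,721.20

Periodic rate i = 0.0721/12 = 0.00600833; n = 2 × 12 = 24 periods.
PMT = 507500 / ( [(1+0.00600833)^24 − 1] / 0.00600833 ) = 507500 / 25.733728 = 19,721.2003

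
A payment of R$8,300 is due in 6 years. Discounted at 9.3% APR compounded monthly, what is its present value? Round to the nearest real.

With 12 periods per year: i = 0.00775, n = 72.
PV = 8,300 / (1 + 0.00775)^72 = 8,300 / 1.743420 = 4,760.7569

R$4,761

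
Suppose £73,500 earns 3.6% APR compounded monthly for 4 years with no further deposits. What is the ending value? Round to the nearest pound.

i = 0.036/12 = 0.003 per month; n = 4·12 = 48.
FV = 73,500 × (1 + 0.003)^48 = 84,865.6856

£84,866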